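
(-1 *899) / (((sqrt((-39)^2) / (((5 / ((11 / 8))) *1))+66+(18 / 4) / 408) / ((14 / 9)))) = -17116960 / 939249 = -18.22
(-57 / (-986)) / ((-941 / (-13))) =741 / 927826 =0.00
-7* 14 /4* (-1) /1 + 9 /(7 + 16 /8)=51 /2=25.50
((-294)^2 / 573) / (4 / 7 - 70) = -33614 / 15471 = -2.17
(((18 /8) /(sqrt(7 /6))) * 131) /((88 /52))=161.25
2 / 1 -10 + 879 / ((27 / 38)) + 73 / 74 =819245 / 666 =1230.10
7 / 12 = 0.58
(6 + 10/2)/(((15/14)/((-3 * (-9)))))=1386/5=277.20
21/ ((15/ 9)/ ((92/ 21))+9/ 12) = 18.58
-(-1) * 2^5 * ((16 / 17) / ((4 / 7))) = 896 / 17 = 52.71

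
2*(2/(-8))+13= 25/2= 12.50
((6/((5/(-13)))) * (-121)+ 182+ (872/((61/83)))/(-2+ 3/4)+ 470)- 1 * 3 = 484159/305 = 1587.41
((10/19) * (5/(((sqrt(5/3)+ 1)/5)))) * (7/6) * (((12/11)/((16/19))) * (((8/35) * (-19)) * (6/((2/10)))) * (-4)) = -171000/11+ 57000 * sqrt(15)/11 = 4523.64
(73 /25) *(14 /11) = 1022 /275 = 3.72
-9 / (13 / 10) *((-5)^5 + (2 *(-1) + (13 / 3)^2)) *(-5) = -1398700 / 13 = -107592.31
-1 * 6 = -6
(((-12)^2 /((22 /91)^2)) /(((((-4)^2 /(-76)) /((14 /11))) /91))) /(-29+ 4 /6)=5412146922 /113135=47837.95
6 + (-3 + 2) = 5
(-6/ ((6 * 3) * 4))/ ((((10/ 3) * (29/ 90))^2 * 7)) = -243/ 23548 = -0.01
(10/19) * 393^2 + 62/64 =49424269/608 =81289.92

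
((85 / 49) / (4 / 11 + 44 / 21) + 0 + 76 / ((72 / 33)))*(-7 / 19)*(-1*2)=423907 / 16188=26.19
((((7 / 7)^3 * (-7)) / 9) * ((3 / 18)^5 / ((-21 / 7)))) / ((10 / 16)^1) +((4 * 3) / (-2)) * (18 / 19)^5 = -1487677345067 / 324913710780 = -4.58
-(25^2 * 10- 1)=-6249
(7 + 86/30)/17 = 148/255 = 0.58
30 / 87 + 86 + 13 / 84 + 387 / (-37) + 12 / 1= 7935233 / 90132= 88.04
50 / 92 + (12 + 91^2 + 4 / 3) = 1144693 / 138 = 8294.88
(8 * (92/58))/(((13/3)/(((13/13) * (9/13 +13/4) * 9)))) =509220/4901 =103.90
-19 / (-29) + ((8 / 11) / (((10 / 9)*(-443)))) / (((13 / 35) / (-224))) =2840623 / 1837121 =1.55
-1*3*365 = -1095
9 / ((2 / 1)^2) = 9 / 4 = 2.25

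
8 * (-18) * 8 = -1152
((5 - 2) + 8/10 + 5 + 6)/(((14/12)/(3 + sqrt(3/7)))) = 444*sqrt(21)/245 + 1332/35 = 46.36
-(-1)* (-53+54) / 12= 1 / 12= 0.08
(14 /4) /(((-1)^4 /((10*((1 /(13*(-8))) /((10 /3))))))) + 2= 1.90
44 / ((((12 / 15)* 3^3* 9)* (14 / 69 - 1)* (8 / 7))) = -161 / 648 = -0.25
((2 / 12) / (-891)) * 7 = -7 / 5346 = -0.00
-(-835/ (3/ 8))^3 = 298077632000/ 27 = 11039912296.30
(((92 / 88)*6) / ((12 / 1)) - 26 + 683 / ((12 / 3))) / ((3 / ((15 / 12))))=3995 / 66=60.53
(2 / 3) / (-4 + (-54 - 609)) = -2 / 2001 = -0.00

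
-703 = -703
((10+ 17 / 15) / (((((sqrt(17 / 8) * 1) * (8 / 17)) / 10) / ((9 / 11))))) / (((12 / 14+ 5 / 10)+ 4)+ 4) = 14.19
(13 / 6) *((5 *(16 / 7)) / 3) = 520 / 63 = 8.25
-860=-860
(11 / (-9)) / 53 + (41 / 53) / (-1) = -380 / 477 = -0.80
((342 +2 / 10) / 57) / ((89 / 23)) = 39353 / 25365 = 1.55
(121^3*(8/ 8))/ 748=161051/ 68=2368.40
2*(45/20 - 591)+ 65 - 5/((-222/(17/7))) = -864370/777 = -1112.45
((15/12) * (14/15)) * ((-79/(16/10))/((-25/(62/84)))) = 1.70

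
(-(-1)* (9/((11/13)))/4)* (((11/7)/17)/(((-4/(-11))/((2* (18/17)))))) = 11583/8092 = 1.43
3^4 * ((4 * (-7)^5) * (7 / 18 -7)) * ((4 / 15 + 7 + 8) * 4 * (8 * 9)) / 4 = 39571852924.80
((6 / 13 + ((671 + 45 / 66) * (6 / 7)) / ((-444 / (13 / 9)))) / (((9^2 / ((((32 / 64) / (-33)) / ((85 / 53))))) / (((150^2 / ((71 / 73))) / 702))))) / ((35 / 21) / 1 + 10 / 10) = 130021130375 / 63911620659744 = 0.00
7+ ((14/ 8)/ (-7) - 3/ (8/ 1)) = 6.38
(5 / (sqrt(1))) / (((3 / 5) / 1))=25 / 3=8.33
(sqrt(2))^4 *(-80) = -320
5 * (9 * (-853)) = -38385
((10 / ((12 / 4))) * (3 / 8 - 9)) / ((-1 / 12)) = 345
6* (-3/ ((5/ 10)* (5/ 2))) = -72/ 5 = -14.40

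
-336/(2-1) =-336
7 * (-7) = -49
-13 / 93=-0.14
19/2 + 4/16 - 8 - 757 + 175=-580.25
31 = 31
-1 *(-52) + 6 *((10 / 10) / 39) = 678 / 13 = 52.15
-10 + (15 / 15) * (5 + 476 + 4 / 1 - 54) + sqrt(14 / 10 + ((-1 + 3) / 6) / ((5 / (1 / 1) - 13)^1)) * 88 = 523.56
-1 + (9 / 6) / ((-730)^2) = -1065797 / 1065800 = -1.00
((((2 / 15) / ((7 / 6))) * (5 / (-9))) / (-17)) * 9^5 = 26244 / 119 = 220.54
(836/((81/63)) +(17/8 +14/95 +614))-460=5516423/6840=806.49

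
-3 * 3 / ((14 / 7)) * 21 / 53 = -189 / 106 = -1.78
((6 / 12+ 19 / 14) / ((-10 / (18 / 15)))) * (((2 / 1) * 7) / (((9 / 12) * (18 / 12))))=-208 / 75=-2.77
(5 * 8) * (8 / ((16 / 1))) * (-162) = -3240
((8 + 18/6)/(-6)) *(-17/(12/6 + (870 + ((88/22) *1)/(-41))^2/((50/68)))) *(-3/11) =-714425/86500489908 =-0.00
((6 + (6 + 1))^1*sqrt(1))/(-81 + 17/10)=-10/61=-0.16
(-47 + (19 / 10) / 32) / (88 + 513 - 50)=-15021 / 176320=-0.09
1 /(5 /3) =0.60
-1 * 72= -72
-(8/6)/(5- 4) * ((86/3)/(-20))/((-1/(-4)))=344/45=7.64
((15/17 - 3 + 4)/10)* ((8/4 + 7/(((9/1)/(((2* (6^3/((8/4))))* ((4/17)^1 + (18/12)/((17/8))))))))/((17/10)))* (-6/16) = -32664/4913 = -6.65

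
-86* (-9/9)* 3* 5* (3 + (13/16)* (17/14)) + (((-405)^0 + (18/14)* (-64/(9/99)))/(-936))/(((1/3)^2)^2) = 1085961/208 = 5220.97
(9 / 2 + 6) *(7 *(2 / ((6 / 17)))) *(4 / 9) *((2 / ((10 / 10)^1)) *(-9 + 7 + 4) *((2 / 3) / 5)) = 13328 / 135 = 98.73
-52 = -52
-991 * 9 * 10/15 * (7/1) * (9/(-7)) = 53514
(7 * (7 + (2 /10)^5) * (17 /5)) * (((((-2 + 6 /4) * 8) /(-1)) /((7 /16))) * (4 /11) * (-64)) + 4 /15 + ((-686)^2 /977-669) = -17953046968693 /503765625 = -35637.70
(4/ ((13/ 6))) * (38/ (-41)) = -912/ 533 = -1.71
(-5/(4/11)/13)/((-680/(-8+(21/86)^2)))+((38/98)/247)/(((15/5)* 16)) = -94710095/7688763264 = -0.01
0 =0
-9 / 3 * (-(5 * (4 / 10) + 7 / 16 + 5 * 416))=99957 / 16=6247.31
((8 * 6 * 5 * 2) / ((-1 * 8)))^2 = 3600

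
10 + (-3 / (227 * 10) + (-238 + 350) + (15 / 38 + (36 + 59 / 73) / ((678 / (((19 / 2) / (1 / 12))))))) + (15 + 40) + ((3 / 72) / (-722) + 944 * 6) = 948684819039337 / 162235392720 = 5847.58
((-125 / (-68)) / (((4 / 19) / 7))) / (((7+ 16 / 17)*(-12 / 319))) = -1060675 / 5184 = -204.61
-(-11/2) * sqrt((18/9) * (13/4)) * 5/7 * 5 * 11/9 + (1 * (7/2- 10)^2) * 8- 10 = 389.21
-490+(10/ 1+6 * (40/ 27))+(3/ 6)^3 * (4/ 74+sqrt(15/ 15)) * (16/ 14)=-1097809/ 2331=-470.96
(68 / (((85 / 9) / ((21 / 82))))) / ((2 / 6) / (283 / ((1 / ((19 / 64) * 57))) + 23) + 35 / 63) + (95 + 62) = 50612486767 / 315699385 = 160.32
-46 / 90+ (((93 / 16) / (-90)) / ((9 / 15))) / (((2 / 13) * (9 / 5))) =-23323 / 25920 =-0.90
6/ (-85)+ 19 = 1609/ 85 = 18.93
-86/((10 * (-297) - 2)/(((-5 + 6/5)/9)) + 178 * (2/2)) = -817/68561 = -0.01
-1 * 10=-10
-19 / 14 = -1.36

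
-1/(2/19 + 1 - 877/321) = 6099/9922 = 0.61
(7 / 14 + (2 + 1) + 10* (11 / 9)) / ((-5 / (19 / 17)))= -5377 / 1530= -3.51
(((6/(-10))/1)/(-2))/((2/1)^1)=3/20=0.15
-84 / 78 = -14 / 13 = -1.08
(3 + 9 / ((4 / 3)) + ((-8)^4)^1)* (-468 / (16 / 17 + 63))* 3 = -97996041 / 1087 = -90152.75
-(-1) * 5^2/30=5/6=0.83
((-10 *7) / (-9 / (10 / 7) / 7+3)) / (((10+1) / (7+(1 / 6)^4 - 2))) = -162025 / 10692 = -15.15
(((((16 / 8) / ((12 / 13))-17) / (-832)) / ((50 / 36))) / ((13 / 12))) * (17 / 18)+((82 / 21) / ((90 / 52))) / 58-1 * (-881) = 652885604593 / 741031200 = 881.05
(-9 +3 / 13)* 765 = -87210 / 13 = -6708.46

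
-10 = -10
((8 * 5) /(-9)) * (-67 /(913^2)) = 2680 /7502121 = 0.00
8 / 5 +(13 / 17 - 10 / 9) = 959 / 765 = 1.25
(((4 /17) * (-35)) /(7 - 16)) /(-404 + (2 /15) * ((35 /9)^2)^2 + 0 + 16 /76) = -415530 /169518203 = -0.00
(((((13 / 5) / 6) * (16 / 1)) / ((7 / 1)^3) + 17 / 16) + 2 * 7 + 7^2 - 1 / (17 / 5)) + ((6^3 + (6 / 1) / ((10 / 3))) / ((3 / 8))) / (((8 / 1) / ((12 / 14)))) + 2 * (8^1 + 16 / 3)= 14244791 / 93296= 152.68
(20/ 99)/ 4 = 5/ 99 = 0.05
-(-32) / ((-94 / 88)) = -1408 / 47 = -29.96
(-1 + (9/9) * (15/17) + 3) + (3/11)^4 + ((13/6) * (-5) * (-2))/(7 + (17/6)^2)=583002886/134653277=4.33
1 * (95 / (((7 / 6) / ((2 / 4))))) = 40.71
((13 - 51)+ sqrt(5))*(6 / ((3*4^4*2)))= -19 / 128+ sqrt(5) / 256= -0.14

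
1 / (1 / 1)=1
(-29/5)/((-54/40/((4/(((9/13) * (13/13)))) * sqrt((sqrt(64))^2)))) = 48256/243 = 198.58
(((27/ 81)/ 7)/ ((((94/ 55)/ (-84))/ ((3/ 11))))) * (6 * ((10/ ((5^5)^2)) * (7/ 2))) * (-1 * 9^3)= 183708/ 18359375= 0.01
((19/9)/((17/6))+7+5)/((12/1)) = 325/306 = 1.06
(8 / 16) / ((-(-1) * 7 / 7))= 1 / 2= 0.50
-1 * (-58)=58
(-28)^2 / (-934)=-392 / 467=-0.84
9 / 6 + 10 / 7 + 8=153 / 14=10.93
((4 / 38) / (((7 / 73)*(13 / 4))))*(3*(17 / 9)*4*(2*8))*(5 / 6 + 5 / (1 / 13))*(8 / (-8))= -125489920 / 15561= -8064.39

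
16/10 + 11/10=2.70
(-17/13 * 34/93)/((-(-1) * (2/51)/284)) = -1395292/403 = -3462.26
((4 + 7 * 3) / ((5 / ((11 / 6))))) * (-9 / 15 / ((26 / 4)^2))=-22 / 169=-0.13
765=765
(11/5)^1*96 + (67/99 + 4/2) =105869/495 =213.88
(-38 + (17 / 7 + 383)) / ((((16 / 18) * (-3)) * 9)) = -304 / 21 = -14.48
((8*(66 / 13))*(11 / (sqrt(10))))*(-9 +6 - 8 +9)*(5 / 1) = -5808*sqrt(10) / 13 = -1412.81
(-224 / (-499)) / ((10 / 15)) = 336 / 499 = 0.67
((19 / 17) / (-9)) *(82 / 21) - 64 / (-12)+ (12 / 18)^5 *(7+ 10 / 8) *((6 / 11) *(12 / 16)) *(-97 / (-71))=1244554 / 228123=5.46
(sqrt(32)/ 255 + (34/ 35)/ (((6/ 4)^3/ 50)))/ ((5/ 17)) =4*sqrt(2)/ 75 + 9248/ 189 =49.01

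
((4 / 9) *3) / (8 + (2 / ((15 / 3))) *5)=2 / 15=0.13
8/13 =0.62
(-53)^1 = -53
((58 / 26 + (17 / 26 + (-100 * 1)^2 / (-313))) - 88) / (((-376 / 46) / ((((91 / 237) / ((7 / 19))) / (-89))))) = -0.17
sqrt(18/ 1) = 3*sqrt(2) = 4.24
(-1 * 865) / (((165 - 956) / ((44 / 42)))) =19030 / 16611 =1.15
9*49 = 441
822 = 822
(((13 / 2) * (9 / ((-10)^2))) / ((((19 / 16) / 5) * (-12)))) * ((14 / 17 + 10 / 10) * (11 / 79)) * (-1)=13299 / 255170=0.05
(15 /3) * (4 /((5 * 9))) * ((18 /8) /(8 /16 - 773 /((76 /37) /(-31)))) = 76 /886669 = 0.00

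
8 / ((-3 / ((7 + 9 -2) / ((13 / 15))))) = -560 / 13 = -43.08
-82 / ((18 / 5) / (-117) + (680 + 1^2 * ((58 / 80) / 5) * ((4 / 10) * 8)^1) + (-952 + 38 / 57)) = 0.30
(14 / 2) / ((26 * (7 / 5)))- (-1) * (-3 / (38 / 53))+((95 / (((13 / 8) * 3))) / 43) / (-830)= -10558546 / 2644629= -3.99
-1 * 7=-7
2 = 2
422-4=418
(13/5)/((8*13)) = 1/40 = 0.02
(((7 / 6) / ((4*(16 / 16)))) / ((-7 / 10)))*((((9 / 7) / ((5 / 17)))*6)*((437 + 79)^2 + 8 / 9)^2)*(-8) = 390477161691392 / 63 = 6198050185577.65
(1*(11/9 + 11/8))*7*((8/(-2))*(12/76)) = -1309/114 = -11.48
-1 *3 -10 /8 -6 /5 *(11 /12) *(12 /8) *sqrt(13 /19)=-17 /4 -33 *sqrt(247) /380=-5.61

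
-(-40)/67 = 0.60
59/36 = 1.64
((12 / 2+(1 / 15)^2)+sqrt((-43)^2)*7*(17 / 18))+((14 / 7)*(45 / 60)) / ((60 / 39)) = 524263 / 1800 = 291.26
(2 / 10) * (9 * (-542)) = -975.60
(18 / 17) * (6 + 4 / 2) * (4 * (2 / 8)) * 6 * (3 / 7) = 2592 / 119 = 21.78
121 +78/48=981/8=122.62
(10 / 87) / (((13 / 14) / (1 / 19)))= 140 / 21489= 0.01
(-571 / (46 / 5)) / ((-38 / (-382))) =-545305 / 874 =-623.92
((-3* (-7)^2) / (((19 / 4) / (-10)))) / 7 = 840 / 19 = 44.21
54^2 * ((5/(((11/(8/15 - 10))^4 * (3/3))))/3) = 4879042752/1830125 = 2665.96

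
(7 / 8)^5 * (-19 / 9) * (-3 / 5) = 0.65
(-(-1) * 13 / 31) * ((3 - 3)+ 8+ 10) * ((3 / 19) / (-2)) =-351 / 589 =-0.60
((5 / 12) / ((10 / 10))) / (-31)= -5 / 372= -0.01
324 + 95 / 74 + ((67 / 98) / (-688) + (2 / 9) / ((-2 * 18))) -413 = -17726240095 / 202069728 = -87.72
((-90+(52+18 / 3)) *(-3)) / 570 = 16 / 95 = 0.17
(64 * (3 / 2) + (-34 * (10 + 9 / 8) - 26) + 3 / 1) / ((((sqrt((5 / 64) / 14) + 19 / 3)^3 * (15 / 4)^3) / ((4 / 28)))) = -1252307483492352 / 384398504669040125 + 5294449115136 * sqrt(70) / 384398504669040125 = -0.00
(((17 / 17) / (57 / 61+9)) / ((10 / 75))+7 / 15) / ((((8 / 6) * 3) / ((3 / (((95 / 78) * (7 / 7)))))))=288717 / 383800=0.75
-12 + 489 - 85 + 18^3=6224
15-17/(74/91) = -437/74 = -5.91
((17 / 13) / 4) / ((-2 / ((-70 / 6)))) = 595 / 312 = 1.91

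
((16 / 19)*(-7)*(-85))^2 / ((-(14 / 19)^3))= -627542.86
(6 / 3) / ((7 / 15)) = 30 / 7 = 4.29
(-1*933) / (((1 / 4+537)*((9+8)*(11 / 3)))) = -11196 / 401863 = -0.03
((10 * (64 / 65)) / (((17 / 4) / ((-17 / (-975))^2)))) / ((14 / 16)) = 69632 / 86506875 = 0.00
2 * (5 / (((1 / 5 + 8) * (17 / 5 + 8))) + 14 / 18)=11656 / 7011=1.66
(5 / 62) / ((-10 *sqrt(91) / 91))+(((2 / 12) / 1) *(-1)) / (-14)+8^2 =63.93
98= 98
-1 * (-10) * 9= 90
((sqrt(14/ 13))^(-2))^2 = 169/ 196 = 0.86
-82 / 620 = -41 / 310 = -0.13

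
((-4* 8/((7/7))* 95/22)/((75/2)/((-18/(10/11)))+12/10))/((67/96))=4377600/15343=285.32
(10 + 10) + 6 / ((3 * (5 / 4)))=108 / 5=21.60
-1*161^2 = -25921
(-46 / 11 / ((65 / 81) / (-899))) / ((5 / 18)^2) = 1085294376 / 17875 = 60715.77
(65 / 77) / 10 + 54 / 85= 9421 / 13090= 0.72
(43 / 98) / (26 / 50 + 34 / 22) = 11825 / 55664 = 0.21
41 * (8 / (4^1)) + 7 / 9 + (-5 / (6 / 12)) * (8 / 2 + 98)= -8435 / 9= -937.22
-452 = -452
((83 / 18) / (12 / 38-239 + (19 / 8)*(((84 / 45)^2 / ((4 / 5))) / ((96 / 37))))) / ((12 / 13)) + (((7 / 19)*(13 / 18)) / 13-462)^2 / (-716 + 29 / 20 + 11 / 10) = -4809212884543948975 / 16075377328407903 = -299.17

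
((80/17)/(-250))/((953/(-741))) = 5928/405025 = 0.01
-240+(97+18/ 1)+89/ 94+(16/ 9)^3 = -8115845/ 68526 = -118.43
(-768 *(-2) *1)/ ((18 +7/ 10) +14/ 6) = 46080/ 631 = 73.03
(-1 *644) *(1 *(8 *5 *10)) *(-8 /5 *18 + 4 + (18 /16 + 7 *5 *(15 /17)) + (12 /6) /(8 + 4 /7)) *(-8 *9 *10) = 23460662400 /17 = 1380038964.71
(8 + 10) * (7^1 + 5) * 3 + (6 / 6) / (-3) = 1943 / 3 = 647.67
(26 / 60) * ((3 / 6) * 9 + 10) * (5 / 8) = 377 / 96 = 3.93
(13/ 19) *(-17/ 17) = -13/ 19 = -0.68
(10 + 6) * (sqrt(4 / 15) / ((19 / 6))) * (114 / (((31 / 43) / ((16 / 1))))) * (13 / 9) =1144832 * sqrt(15) / 465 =9535.30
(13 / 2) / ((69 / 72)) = 156 / 23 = 6.78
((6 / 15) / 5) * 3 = 6 / 25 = 0.24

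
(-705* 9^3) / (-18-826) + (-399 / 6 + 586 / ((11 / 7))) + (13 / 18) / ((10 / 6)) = 915.78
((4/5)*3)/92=3/115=0.03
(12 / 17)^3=0.35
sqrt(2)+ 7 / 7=1+ sqrt(2)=2.41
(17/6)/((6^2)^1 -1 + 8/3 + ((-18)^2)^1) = 17/2170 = 0.01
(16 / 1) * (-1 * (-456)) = 7296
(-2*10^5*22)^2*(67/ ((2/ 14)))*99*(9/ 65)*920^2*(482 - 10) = 646403275877990400000000000/ 13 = 49723328913691569230769230.00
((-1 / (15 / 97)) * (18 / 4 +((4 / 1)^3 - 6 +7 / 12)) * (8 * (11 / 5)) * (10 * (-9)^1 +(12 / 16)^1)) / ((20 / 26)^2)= 16244036809 / 15000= 1082935.79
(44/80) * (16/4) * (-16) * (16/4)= -704/5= -140.80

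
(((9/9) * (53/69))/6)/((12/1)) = 53/4968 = 0.01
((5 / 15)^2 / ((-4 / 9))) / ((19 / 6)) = -3 / 38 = -0.08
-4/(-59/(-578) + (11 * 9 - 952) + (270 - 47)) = 2312/364081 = 0.01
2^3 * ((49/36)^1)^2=2401/162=14.82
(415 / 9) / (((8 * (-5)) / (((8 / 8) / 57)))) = -83 / 4104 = -0.02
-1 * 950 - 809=-1759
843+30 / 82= 34578 / 41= 843.37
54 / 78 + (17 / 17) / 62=571 / 806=0.71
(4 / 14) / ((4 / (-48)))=-24 / 7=-3.43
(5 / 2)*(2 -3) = -5 / 2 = -2.50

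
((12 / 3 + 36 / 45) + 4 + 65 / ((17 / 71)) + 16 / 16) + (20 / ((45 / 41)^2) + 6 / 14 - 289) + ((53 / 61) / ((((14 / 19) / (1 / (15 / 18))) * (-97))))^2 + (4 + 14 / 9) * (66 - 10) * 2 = 37296069994534837 / 59057242837425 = 631.52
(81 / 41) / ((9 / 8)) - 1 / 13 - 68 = -35349 / 533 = -66.32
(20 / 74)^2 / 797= 100 / 1091093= 0.00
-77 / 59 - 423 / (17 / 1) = -26266 / 1003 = -26.19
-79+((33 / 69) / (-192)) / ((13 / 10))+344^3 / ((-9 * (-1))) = 389483360699 / 86112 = 4522985.89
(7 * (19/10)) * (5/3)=133/6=22.17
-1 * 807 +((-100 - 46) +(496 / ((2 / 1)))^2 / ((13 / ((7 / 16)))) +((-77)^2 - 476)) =85408 / 13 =6569.85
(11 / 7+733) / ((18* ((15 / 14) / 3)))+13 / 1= 127.27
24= 24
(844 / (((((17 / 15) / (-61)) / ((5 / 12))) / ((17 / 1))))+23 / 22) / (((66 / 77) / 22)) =-49553189 / 6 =-8258864.83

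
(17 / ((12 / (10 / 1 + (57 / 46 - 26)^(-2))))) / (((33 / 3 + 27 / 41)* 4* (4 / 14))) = 1861959281 / 1750925472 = 1.06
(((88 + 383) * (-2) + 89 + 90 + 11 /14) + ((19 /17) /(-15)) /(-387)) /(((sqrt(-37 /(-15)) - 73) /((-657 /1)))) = -5611796009401 /817676132 - 76873917937 * sqrt(555) /12265141980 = -7010.76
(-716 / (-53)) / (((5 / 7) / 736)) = 3688832 / 265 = 13920.12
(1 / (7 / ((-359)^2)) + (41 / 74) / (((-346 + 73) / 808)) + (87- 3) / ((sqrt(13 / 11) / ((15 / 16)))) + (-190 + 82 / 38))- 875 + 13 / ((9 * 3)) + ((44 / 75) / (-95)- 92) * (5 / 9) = 315 * sqrt(143) / 52 + 746891689652 / 43181775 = 17368.90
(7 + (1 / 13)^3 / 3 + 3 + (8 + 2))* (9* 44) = 17400372 / 2197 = 7920.06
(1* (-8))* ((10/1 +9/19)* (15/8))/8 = -2985/152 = -19.64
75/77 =0.97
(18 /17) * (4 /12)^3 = 2 /51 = 0.04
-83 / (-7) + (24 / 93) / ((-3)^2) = 11.89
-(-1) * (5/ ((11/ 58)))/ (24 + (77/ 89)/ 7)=25810/ 23617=1.09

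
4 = 4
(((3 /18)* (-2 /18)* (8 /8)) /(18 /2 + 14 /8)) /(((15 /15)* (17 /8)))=-16 /19737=-0.00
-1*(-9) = 9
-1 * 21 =-21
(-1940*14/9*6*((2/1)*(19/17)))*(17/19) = -108640/3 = -36213.33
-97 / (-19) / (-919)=-97 / 17461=-0.01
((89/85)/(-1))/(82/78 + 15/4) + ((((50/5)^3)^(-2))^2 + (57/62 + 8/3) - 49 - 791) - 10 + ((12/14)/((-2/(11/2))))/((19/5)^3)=-6876876648634591877784829/8122215171000000000000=-846.68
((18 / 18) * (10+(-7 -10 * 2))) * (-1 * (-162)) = -2754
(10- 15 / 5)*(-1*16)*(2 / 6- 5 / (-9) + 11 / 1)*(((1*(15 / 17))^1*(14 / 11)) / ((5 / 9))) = -503328 / 187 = -2691.59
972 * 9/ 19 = 460.42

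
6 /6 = 1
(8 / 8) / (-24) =-1 / 24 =-0.04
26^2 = 676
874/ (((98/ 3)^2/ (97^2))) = 37005597/ 4802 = 7706.29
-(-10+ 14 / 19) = 176 / 19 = 9.26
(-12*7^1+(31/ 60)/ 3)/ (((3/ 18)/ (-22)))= 165979/ 15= 11065.27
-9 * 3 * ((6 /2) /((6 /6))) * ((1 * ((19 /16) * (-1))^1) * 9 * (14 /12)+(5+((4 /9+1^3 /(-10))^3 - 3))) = 30407711 /36000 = 844.66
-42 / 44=-21 / 22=-0.95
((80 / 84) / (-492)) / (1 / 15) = -25 / 861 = -0.03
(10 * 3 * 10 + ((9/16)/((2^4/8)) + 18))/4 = 10185/128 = 79.57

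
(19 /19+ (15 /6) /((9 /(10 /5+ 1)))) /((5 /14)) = 5.13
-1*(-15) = 15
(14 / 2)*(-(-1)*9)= 63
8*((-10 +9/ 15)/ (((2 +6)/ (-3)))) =141/ 5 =28.20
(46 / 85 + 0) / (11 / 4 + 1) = 184 / 1275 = 0.14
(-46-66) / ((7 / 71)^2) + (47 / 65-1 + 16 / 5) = -1048262 / 91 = -11519.36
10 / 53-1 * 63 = -3329 / 53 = -62.81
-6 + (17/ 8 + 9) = 41/ 8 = 5.12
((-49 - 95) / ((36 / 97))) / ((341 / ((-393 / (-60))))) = -12707 / 1705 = -7.45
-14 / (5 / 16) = -224 / 5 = -44.80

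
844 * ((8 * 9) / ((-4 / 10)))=-151920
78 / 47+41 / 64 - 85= -248761 / 3008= -82.70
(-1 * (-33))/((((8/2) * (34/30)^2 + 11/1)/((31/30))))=15345/7262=2.11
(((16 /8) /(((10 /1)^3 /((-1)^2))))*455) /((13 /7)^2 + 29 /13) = 57967 /361800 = 0.16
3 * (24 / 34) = 36 / 17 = 2.12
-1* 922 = -922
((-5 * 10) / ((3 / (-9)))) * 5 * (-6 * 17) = -76500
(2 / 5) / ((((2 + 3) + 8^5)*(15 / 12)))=8 / 819325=0.00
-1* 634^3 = -254840104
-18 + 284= 266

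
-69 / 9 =-23 / 3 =-7.67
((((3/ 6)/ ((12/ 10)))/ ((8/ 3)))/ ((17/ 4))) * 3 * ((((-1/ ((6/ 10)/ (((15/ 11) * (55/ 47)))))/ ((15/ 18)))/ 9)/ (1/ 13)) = -1625/ 3196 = -0.51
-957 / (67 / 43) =-41151 / 67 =-614.19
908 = 908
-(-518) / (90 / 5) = 259 / 9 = 28.78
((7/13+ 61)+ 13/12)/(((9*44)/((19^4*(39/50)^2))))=16550376037/1320000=12538.16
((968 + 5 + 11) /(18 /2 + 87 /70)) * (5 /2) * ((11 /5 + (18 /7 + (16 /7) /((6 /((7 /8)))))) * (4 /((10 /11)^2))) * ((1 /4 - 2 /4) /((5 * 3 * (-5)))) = 5318192 /268875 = 19.78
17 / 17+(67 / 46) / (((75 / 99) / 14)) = 16052 / 575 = 27.92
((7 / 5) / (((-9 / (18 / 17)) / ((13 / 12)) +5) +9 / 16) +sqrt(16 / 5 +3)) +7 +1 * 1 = sqrt(155) / 5 +17544 / 2375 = 9.88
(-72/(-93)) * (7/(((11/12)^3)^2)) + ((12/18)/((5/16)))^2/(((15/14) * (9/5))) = 3834805323776/333629225325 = 11.49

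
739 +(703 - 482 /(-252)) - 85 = 171223 /126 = 1358.91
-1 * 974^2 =-948676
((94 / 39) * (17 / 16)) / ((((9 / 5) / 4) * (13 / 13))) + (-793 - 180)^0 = 4697 / 702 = 6.69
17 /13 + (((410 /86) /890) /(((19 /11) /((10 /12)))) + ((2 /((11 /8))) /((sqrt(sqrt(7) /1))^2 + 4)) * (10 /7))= 5853187817 /2620285668-160 * sqrt(7) /693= 1.62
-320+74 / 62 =-9883 / 31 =-318.81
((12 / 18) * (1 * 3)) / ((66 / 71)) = 71 / 33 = 2.15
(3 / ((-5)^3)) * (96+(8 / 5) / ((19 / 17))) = -27768 / 11875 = -2.34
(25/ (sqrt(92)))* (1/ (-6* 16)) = -25* sqrt(23)/ 4416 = -0.03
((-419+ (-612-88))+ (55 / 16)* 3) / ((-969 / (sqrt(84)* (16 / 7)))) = 11826* sqrt(21) / 2261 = 23.97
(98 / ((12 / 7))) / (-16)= -343 / 96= -3.57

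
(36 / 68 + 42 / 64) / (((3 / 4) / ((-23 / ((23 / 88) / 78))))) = -184470 / 17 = -10851.18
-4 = -4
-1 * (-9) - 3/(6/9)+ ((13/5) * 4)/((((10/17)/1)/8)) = 7297/50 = 145.94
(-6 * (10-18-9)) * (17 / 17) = 102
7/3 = 2.33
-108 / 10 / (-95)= 54 / 475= 0.11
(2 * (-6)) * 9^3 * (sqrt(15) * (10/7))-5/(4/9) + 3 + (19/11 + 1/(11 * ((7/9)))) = -87480 * sqrt(15)/7-1973/308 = -48407.63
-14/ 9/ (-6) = 7/ 27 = 0.26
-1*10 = -10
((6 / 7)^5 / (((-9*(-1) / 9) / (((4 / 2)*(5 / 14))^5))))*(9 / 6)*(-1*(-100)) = 3645000000 / 282475249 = 12.90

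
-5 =-5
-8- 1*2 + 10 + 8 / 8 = 1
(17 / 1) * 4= 68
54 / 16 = 3.38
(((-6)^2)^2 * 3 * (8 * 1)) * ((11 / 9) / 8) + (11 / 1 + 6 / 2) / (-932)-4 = 2212561 / 466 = 4747.98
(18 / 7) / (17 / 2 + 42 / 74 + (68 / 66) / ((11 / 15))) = 17908 / 72933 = 0.25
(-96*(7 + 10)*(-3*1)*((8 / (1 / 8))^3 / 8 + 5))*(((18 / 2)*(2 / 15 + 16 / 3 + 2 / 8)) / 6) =6879577068 / 5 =1375915413.60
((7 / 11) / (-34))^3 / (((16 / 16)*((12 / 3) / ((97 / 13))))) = -33271 / 2720308448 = -0.00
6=6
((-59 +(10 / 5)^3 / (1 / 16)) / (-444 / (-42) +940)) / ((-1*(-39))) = 161 / 86502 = 0.00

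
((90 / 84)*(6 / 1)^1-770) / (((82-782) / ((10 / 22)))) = 1069 / 2156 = 0.50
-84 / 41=-2.05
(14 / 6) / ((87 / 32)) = 0.86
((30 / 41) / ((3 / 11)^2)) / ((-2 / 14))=-8470 / 123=-68.86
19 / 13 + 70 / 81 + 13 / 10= 38179 / 10530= 3.63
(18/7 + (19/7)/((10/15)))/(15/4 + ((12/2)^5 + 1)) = 186/217861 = 0.00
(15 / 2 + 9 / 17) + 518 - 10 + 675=40495 / 34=1191.03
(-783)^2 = 613089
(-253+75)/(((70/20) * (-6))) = 178/21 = 8.48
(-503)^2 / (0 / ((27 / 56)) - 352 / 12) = -759027 / 88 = -8625.31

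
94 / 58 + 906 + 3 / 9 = 78992 / 87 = 907.95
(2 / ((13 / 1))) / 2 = 1 / 13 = 0.08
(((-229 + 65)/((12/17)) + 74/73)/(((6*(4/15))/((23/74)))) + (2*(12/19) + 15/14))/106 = -734573701/1827777504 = -0.40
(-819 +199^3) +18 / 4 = 15759569 / 2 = 7879784.50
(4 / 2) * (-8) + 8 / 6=-44 / 3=-14.67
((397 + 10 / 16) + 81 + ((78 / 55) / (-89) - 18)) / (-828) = -784237 / 1409760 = -0.56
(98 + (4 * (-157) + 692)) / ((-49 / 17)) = -2754 / 49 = -56.20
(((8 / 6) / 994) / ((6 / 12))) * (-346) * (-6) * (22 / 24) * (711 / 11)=164004 / 497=329.99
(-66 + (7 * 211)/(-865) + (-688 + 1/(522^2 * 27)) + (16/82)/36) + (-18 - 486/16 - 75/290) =-419732002351547/521836833240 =-804.34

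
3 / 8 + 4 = 35 / 8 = 4.38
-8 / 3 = -2.67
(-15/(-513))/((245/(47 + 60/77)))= 0.01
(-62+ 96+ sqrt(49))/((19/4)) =164/19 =8.63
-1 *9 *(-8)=72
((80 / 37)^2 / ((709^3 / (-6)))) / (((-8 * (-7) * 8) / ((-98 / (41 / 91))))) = 764400 / 20004422130941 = 0.00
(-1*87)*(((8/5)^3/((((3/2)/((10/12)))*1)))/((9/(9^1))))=-14848/75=-197.97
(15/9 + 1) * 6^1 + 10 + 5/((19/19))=31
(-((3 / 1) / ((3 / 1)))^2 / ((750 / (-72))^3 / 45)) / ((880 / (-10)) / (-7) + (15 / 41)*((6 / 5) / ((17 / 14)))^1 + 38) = 0.00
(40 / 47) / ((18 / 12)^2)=160 / 423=0.38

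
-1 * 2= -2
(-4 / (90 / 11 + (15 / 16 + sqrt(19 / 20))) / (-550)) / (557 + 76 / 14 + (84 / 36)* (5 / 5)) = 53928 / 37753312385 - 14784* sqrt(95) / 943832809625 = 0.00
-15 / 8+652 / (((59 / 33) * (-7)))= -178323 / 3304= -53.97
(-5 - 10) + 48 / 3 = 1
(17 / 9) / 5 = 0.38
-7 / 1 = -7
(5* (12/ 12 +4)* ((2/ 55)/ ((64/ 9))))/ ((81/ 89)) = 445/ 3168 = 0.14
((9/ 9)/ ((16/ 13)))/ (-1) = -13/ 16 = -0.81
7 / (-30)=-7 / 30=-0.23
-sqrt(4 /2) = -sqrt(2) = -1.41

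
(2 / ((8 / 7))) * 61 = 427 / 4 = 106.75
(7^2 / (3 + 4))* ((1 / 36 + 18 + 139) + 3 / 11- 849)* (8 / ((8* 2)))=-1917391 / 792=-2420.95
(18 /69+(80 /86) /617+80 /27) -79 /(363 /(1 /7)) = 44575635551 /13954961097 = 3.19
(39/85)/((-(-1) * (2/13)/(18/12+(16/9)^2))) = 25519/1836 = 13.90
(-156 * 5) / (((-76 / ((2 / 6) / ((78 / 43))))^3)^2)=-31606815245 / 202792598345271119118336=-0.00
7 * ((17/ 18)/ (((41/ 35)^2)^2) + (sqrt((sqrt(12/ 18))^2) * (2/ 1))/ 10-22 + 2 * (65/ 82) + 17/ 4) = -11153554223/ 101727396 + 7 * sqrt(6)/ 15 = -108.50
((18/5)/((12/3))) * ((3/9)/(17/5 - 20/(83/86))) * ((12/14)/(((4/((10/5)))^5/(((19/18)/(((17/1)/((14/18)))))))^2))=-29963/886249009152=-0.00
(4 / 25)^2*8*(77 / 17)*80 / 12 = 39424 / 6375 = 6.18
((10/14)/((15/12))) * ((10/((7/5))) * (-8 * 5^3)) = -200000/49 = -4081.63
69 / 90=23 / 30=0.77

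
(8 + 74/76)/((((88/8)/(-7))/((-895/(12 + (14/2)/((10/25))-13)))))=194215/627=309.75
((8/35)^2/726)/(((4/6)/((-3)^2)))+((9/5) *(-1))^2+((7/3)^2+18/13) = 174637756/17342325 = 10.07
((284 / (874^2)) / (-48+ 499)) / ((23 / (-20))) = -1420 / 1980921437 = -0.00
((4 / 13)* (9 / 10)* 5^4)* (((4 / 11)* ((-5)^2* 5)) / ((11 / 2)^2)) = 4500000 / 17303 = 260.07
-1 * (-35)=35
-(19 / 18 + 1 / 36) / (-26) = 1 / 24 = 0.04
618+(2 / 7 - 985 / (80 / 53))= -3839 / 112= -34.28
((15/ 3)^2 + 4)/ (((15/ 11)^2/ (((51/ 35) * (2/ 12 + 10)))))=3638833/ 15750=231.04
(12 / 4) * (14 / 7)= 6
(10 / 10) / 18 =1 / 18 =0.06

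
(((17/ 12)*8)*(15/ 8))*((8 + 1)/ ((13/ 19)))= 14535/ 52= 279.52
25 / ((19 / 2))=50 / 19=2.63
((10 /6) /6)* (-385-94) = -2395 /18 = -133.06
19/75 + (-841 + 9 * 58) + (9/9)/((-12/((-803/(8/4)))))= -285.29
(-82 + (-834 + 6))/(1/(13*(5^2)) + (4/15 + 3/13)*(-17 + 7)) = 887250/4847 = 183.05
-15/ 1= -15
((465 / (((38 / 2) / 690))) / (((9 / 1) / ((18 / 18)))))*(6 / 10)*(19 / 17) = 21390 / 17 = 1258.24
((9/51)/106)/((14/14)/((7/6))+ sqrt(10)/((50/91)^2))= -39375000/3007243453189+ 152163375*sqrt(10)/3007243453189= 0.00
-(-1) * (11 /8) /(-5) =-11 /40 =-0.28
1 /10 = 0.10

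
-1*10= -10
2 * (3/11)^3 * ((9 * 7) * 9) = 30618/1331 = 23.00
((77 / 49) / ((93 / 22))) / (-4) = -121 / 1302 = -0.09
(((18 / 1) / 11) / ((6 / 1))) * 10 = 30 / 11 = 2.73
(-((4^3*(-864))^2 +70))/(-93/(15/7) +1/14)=214035338020/3033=70568855.27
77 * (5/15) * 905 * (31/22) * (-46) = -4516855/3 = -1505618.33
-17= -17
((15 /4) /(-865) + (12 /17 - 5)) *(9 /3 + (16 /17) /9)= -24019325 /1799892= -13.34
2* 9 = 18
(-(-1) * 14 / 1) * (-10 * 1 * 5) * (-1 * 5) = 3500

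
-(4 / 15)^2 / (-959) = 16 / 215775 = 0.00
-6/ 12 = -1/ 2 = -0.50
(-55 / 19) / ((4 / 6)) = -165 / 38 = -4.34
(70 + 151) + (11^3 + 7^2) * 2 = 2981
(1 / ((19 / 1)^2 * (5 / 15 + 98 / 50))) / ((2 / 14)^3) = 25725 / 62092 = 0.41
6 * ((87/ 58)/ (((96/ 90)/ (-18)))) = -1215/ 8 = -151.88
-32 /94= -0.34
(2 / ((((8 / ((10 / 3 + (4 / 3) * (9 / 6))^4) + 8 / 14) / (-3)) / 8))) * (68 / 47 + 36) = -968884224 / 313349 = -3092.03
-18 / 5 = -3.60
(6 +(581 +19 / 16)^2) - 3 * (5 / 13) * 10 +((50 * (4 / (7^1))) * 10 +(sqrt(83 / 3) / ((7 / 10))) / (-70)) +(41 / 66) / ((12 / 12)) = 260783850451 / 768768 - sqrt(249) / 147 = 339222.97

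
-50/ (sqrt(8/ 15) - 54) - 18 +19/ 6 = -912287/ 65598 +25 * sqrt(30)/ 10933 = -13.89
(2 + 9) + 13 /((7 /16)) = 285 /7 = 40.71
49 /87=0.56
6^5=7776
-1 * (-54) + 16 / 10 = 278 / 5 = 55.60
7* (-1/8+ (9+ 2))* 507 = 308763/8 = 38595.38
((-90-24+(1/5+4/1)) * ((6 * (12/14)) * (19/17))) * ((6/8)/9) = -31293/595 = -52.59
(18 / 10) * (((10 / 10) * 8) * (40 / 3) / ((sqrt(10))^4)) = 48 / 25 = 1.92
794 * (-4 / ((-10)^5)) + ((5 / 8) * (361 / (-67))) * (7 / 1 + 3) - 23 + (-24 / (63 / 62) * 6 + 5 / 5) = -578505341 / 2931250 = -197.36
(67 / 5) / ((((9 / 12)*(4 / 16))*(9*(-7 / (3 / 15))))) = -1072 / 4725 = -0.23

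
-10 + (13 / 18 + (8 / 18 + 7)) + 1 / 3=-3 / 2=-1.50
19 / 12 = 1.58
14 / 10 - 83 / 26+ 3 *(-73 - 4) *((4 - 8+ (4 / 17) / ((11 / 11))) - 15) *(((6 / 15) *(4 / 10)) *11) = 84280411 / 11050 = 7627.19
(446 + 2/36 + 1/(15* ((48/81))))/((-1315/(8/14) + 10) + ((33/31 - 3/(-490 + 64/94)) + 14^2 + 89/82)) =-1565003593063/7341851505420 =-0.21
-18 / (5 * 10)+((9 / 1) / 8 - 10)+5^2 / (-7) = -17929 / 1400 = -12.81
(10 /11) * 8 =80 /11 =7.27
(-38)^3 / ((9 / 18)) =-109744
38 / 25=1.52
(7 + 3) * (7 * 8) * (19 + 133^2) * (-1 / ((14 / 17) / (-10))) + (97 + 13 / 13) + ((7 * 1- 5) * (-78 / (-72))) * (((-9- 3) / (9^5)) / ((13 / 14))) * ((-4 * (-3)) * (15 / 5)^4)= 120414497.54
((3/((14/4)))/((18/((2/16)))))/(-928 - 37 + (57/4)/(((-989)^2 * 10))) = -4890605/792864881403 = -0.00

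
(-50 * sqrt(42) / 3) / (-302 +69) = 50 * sqrt(42) / 699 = 0.46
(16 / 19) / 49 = 16 / 931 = 0.02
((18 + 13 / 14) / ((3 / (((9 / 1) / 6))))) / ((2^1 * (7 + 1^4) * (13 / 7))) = 265 / 832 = 0.32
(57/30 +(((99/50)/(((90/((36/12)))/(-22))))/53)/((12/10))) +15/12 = 8287/2650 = 3.13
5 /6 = 0.83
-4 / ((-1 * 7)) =4 / 7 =0.57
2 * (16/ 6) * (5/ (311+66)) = 80/ 1131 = 0.07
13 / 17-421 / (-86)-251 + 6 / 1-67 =-447869 / 1462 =-306.34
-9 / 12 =-3 / 4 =-0.75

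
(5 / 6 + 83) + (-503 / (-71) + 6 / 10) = 91.52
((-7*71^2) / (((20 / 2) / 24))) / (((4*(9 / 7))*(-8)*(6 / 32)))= 494018 / 45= 10978.18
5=5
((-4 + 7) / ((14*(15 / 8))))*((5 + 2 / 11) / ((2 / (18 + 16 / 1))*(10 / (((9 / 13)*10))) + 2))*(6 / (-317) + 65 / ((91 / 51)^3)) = 3.24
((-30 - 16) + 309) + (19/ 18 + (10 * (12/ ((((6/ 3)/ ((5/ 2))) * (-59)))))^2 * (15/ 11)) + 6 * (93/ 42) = 286.16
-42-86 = -128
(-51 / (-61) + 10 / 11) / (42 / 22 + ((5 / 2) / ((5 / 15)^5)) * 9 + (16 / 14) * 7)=2342 / 7350683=0.00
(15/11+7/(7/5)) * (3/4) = 105/22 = 4.77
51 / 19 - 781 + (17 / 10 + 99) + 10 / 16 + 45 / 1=-631.99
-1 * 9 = -9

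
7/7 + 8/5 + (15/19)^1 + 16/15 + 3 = 425/57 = 7.46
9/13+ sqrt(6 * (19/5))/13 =sqrt(570)/65+ 9/13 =1.06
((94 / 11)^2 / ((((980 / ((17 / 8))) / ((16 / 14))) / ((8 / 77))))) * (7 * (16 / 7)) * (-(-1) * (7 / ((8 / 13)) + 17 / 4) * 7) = 15021200 / 456533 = 32.90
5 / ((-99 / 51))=-85 / 33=-2.58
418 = 418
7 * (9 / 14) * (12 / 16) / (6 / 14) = 63 / 8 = 7.88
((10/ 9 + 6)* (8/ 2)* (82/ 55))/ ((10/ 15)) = 10496/ 165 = 63.61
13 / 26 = 1 / 2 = 0.50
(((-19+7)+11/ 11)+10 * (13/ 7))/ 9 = 53/ 63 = 0.84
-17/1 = -17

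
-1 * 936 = -936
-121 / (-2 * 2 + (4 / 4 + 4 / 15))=1815 / 41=44.27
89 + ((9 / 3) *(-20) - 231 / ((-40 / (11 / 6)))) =3167 / 80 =39.59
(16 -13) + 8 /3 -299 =-880 /3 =-293.33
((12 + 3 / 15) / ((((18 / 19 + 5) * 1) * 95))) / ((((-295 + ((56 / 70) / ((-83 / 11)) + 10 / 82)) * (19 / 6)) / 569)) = -354344181 / 26940309095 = -0.01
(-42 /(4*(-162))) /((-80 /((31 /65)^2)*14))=-961 /73008000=-0.00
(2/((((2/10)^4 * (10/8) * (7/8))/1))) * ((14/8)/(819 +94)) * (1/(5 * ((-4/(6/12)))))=-50/913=-0.05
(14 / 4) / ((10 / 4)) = 7 / 5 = 1.40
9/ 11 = 0.82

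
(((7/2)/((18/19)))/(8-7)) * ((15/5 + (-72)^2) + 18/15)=1150051/60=19167.52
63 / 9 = 7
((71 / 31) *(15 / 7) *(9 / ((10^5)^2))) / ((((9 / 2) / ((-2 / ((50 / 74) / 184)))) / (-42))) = 543789 / 24218750000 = 0.00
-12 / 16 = -3 / 4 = -0.75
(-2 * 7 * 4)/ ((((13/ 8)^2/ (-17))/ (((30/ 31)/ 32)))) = 57120/ 5239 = 10.90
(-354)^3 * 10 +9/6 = -887237277/2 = -443618638.50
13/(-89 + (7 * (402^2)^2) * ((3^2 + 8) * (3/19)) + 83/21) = 5187/195790548527618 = 0.00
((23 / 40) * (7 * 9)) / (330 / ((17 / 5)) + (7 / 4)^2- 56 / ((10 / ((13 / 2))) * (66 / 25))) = 1625778 / 3874645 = 0.42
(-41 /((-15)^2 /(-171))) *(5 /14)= 779 /70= 11.13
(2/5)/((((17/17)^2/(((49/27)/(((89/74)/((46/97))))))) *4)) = 83398/1165455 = 0.07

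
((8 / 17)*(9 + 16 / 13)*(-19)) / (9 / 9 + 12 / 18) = -60648 / 1105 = -54.89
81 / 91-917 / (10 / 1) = -82637 / 910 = -90.81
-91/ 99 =-0.92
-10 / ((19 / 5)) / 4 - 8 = -329 / 38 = -8.66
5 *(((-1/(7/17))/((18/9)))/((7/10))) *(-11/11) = 425/49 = 8.67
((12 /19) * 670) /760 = 201 /361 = 0.56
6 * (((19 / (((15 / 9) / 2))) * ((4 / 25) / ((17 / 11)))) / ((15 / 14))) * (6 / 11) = 76608 / 10625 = 7.21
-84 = -84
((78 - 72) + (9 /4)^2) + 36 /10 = 1173 /80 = 14.66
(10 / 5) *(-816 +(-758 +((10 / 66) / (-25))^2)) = -85704298 / 27225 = -3148.00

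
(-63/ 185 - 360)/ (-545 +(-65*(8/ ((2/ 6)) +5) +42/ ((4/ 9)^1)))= 4938/ 32005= 0.15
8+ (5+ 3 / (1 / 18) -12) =55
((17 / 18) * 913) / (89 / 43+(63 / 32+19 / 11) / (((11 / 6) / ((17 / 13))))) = 8398599352 / 45837405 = 183.23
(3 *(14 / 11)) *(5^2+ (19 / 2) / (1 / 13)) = 567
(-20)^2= 400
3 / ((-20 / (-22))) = 33 / 10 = 3.30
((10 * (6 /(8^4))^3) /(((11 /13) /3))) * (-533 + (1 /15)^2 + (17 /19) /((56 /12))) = -3730932153 /62835371540480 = -0.00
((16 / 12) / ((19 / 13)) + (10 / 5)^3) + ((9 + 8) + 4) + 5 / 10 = 3467 / 114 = 30.41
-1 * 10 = -10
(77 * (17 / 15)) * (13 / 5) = 17017 / 75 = 226.89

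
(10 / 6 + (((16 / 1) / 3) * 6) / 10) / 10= 73 / 150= 0.49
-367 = -367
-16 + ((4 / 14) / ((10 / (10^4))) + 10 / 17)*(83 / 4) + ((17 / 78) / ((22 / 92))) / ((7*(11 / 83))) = 5925.76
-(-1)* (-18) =-18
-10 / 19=-0.53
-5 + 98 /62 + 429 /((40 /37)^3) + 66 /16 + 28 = 730586247 /1984000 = 368.24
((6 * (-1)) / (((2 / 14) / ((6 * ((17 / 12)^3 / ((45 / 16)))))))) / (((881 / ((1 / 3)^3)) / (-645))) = 1478813 / 214083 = 6.91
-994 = -994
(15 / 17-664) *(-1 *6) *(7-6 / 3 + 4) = 608742 / 17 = 35808.35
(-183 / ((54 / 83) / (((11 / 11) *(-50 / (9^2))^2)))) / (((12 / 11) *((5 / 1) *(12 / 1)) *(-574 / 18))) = 6961625 / 135576504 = 0.05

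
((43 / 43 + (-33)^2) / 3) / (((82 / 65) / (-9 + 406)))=14063725 / 123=114339.23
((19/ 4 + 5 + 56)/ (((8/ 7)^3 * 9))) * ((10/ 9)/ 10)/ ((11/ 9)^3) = 811881/ 2725888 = 0.30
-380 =-380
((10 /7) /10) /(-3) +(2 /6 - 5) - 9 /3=-54 /7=-7.71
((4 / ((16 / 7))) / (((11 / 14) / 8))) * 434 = 85064 / 11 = 7733.09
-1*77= -77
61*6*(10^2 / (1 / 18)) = 658800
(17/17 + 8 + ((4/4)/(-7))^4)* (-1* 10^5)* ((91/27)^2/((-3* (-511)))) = -365209000000/54760293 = -6669.23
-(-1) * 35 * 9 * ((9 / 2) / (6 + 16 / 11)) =31185 / 164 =190.15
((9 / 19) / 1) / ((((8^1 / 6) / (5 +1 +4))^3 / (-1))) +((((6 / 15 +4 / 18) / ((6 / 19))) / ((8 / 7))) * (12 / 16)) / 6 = -16384811 / 82080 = -199.62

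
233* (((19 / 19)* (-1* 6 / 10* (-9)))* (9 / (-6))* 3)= -56619 / 10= -5661.90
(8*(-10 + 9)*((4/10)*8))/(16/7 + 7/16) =-14336/1525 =-9.40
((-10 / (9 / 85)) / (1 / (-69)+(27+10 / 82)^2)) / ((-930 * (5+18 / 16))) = 309304 / 13722443973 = 0.00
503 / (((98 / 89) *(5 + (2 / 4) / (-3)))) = 134301 / 1421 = 94.51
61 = 61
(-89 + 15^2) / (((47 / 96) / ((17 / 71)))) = 221952 / 3337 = 66.51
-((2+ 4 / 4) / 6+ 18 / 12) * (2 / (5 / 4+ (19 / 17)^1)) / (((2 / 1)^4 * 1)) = -17 / 161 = -0.11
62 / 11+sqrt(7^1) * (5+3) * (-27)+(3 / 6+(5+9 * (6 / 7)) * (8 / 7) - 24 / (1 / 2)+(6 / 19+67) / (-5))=-216 * sqrt(7) - 4177937 / 102410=-612.28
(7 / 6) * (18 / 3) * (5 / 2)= 17.50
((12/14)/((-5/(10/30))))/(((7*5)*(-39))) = 2/47775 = 0.00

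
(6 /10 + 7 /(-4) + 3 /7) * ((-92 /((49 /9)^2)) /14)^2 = -350547669 /9886633715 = -0.04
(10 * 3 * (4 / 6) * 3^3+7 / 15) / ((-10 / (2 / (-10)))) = 10.81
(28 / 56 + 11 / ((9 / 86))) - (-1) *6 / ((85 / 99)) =172277 / 1530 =112.60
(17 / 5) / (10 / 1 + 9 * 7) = 17 / 365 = 0.05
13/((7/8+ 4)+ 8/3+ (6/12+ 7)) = 312/361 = 0.86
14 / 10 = 7 / 5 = 1.40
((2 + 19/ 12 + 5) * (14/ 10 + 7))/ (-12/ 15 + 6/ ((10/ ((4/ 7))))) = -5047/ 32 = -157.72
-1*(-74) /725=74 /725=0.10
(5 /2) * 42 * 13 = 1365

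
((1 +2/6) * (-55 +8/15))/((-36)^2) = -817/14580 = -0.06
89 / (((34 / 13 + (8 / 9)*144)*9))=1157 / 15282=0.08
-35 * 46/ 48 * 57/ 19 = -805/ 8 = -100.62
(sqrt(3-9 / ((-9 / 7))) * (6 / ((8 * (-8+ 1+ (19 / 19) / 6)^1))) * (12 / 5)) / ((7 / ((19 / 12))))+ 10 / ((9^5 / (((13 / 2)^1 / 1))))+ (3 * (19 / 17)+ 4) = 7.17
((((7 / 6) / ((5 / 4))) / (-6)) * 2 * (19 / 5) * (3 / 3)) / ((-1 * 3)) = 266 / 675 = 0.39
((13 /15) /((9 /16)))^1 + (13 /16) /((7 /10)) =20423 /7560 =2.70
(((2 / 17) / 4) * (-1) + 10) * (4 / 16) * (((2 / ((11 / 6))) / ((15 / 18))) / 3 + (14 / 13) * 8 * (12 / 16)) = 17.19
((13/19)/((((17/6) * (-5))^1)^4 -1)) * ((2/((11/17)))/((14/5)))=110160/5874432179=0.00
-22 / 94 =-11 / 47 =-0.23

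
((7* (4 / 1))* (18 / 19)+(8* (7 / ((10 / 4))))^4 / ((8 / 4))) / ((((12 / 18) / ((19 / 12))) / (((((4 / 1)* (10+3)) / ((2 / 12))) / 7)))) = 8330168184 / 625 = 13328269.09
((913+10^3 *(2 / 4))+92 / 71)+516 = 137051 / 71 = 1930.30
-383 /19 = -20.16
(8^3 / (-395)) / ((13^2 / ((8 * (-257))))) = 1052672 / 66755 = 15.77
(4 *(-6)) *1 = -24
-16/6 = -8/3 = -2.67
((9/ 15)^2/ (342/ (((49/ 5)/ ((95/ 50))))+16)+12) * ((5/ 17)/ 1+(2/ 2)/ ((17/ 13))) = 21786138/ 1714025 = 12.71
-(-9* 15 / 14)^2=-18225 / 196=-92.98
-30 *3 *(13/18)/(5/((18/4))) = -117/2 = -58.50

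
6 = 6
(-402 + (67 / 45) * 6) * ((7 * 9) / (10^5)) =-15477 / 62500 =-0.25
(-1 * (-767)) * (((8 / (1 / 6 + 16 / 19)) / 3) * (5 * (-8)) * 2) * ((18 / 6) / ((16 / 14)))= -425785.04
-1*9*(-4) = 36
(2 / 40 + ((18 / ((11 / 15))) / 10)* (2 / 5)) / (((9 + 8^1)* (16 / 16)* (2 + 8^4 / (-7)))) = -1589 / 15266680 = -0.00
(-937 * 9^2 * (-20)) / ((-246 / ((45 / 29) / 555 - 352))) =95552552070 / 43993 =2171994.46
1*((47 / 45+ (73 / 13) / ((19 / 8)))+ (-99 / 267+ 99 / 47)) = 239184587 / 46494045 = 5.14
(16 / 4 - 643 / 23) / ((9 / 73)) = -40223 / 207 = -194.31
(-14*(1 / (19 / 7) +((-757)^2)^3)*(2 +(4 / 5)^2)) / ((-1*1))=3303701870070105816312 / 475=6955161831726538560.66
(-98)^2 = 9604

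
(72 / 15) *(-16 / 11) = -384 / 55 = -6.98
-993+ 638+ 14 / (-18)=-3202 / 9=-355.78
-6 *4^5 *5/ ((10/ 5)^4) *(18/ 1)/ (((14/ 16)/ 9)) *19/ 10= -4727808/ 7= -675401.14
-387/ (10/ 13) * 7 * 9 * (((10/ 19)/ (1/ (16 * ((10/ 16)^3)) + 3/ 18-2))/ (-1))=-2612250/ 247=-10575.91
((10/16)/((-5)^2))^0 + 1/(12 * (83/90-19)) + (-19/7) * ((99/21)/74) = 2426089/2949751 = 0.82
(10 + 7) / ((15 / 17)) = 289 / 15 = 19.27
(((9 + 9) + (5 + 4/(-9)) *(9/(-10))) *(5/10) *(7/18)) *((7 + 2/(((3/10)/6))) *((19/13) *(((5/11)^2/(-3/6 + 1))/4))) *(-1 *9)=-4344445/25168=-172.62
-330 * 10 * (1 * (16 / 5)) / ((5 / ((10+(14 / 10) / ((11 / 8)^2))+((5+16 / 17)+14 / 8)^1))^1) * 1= -38927.69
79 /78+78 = 6163 /78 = 79.01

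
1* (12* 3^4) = 972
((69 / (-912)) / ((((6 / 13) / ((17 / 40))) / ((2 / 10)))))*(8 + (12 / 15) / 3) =-157573 / 1368000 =-0.12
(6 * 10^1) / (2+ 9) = 60 / 11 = 5.45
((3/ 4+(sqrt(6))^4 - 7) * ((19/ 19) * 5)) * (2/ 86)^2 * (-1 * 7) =-4165/ 7396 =-0.56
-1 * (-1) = 1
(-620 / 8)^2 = 24025 / 4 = 6006.25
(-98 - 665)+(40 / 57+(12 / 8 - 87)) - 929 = -202555 / 114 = -1776.80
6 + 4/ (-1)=2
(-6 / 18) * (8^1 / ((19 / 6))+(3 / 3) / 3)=-0.95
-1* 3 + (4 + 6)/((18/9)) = 2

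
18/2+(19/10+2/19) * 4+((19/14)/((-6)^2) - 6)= 529493/47880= 11.06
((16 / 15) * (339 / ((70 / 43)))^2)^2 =2139626175.50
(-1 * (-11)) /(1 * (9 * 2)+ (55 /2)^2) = 44 /3097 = 0.01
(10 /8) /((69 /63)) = 105 /92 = 1.14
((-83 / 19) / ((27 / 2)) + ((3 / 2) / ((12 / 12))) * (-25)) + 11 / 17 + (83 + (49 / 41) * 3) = 35333347 / 715122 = 49.41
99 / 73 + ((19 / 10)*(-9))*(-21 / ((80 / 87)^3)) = 173128831929 / 373760000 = 463.21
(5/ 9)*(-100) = -500/ 9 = -55.56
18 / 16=9 / 8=1.12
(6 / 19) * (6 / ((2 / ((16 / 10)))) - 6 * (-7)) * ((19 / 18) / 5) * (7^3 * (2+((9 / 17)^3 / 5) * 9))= 1489957014 / 614125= 2426.15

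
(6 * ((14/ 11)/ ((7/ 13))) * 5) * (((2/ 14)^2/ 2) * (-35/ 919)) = -1950/ 70763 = -0.03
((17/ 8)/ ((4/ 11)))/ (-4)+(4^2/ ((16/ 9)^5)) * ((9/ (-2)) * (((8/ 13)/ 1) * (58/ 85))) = -28636429/ 9052160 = -3.16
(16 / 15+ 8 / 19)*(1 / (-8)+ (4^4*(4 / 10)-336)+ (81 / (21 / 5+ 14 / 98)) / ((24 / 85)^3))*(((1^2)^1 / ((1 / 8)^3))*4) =49071333236 / 27075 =1812422.28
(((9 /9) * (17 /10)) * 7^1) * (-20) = -238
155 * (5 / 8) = 775 / 8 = 96.88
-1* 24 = -24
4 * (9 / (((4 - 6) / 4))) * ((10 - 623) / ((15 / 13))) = 191256 / 5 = 38251.20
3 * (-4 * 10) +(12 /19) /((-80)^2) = -3647997 /30400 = -120.00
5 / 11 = 0.45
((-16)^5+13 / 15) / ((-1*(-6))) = -15728627 / 90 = -174762.52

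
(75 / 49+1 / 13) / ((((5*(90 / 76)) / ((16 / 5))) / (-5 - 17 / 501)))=-120782848 / 27617625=-4.37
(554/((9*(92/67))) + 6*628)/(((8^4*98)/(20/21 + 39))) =1324370729/3489841152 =0.38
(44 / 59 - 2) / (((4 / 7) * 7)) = -37 / 118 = -0.31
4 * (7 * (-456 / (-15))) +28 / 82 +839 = 346561 / 205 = 1690.54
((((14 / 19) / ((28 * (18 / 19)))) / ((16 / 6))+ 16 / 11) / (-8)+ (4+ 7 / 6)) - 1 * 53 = -405643 / 8448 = -48.02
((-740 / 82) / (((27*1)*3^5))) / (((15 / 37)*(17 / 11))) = -30118 / 13719051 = -0.00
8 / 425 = 0.02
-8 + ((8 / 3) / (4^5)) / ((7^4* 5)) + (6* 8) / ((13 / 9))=1512053773 / 59928960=25.23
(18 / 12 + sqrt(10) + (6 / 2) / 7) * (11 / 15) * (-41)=-451 * sqrt(10) / 15 - 4059 / 70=-153.06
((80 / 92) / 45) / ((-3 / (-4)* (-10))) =-8 / 3105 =-0.00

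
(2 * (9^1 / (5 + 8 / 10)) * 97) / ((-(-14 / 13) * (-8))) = -56745 / 1624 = -34.94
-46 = -46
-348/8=-87/2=-43.50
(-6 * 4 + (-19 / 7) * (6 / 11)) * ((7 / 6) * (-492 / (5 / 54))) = 8687736 / 55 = 157958.84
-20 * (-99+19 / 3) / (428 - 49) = 5560 / 1137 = 4.89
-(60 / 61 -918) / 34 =27969 / 1037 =26.97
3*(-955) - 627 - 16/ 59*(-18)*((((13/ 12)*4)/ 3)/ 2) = -205820/ 59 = -3488.47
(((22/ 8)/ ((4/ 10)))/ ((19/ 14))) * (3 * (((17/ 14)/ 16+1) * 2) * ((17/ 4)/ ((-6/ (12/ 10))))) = -135201/ 4864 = -27.80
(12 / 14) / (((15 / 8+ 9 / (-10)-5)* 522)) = -40 / 98049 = -0.00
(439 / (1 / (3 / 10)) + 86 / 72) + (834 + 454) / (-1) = -207919 / 180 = -1155.11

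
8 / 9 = 0.89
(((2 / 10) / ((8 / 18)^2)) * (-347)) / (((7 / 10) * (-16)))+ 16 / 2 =35275 / 896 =39.37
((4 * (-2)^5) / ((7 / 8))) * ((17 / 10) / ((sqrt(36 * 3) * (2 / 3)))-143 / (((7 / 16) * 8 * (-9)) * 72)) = -2176 * sqrt(3) / 105-36608 / 3969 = -45.12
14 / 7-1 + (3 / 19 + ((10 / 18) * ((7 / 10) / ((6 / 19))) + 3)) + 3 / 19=11383 / 2052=5.55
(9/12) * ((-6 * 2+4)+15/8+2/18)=-433/96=-4.51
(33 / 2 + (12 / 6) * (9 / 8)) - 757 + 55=-683.25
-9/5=-1.80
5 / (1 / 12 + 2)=12 / 5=2.40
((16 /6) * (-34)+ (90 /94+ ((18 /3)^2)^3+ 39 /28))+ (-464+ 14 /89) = 46103.84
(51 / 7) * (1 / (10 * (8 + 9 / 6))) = 51 / 665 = 0.08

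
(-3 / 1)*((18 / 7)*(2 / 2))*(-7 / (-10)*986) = -26622 / 5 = -5324.40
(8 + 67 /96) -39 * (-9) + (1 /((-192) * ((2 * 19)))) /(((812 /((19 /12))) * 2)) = 2691760511 /7483392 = 359.70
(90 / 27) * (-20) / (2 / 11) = -1100 / 3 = -366.67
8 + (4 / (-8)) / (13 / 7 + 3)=537 / 68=7.90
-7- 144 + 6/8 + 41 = -437/4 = -109.25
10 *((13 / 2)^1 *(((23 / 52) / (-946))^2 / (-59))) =-2645 / 10982409152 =-0.00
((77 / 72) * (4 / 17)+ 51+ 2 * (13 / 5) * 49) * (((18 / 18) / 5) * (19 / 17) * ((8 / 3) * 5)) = 35587684 / 39015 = 912.15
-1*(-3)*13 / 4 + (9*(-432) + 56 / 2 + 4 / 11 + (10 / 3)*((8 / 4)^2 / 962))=-3849.87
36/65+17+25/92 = 106597/5980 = 17.83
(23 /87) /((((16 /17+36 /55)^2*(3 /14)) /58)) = 140750225 /5008644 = 28.10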